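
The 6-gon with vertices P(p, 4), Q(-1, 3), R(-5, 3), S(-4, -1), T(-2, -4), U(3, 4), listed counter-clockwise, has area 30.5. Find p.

2

Write out the shoelace sum; only the two edges meeting at P involve p:
2·Area = [(3·4 − p·4) + (p·3 − (-1)·4)] + 47
       = -1·p + 63 = 61
⇒ p = 2.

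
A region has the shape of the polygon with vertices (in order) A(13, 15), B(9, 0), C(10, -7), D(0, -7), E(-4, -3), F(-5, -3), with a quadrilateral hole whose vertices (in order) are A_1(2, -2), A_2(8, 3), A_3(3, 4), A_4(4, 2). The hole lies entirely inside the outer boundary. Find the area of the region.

Outer boundary:
Apply Gauss's area formula: 2A = Σ (x_i·y_{i+1} − x_{i+1}·y_i), indices taken mod 6.
Σ = (-135) + (-63) + (-70) + (-28) + (-3) + (-36) = -335
Area = |Σ|/2 = 167.5.
Hole:
Apply the surveyor's formula: 2A = Σ (x_i·y_{i+1} − x_{i+1}·y_i), indices taken mod 4.
A_1→A_2: (2)(3) − (8)(-2) = 22
A_2→A_3: (8)(4) − (3)(3) = 23
A_3→A_4: (3)(2) − (4)(4) = -10
A_4→A_1: (4)(-2) − (2)(2) = -12
Σ = 23
Area = |Σ|/2 = 11.5.
Net area = 167.5 − 11.5 = 156.

156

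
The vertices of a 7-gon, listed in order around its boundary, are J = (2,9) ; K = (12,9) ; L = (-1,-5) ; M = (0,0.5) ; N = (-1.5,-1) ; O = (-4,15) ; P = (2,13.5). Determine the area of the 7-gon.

Cross-terms: -90, -51, -0.5, 0.75, -26.5, -84, -9  ⇒  Σ = -260.25
Area = |Σ|/2 = 130.125.

130.125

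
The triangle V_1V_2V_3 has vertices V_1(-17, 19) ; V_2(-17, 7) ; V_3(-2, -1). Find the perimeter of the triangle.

|V_1V_2| = √((0)² + (-12)²) = √144 = 12
|V_2V_3| = √((15)² + (-8)²) = √289 = 17
|V_3V_1| = √((-15)² + (20)²) = √625 = 25
Perimeter = 12 + 17 + 25 = 54.

54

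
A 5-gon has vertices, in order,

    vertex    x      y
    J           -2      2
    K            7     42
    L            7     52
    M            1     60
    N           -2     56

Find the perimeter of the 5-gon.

120

|JK| = √((9)² + (40)²) = √1681 = 41
|KL| = √((0)² + (10)²) = √100 = 10
|LM| = √((-6)² + (8)²) = √100 = 10
|MN| = √((-3)² + (-4)²) = √25 = 5
|NJ| = √((0)² + (-54)²) = √2916 = 54
Perimeter = 41 + 10 + 10 + 5 + 54 = 120.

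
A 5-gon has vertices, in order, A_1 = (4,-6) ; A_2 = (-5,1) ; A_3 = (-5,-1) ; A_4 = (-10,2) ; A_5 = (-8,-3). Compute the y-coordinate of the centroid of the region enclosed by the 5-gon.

Apply the shoelace (surveyor's) formula. First the cross-terms c_i = x_i·y_{i+1} − x_{i+1}·y_i:
  -26, 10, -20, 46, 60  ⇒  2A = 70, A = 35.
Then Σ (y_i + y_{i+1})·c_i = -476, so ȳ = -476 / (6·35) = -34/15.

-34/15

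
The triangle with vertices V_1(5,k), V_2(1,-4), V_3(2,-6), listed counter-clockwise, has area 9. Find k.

6

The doubled signed area Σ (x_i y_{i+1} − x_{i+1} y_i) is linear in k.
With k=0 it equals 12; the coefficient of k is 1 (from the two edges through V_1).
So 1·k + 12 = 2·9 = 18 ⇒ k = 6.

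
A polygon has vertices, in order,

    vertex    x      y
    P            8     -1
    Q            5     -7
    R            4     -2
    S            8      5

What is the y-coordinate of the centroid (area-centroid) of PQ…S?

-1.2

Apply Gauss's area formula. First the cross-terms c_i = x_i·y_{i+1} − x_{i+1}·y_i:
  -51, 18, 36, -48  ⇒  2A = -45, A = -22.5.
Then Σ (y_i + y_{i+1})·c_i = 162, so ȳ = 162 / (6·(-22.5)) = -1.2.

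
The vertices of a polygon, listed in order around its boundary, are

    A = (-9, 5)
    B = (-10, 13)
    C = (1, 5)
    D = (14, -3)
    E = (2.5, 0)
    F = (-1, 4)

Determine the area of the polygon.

Apply the shoelace formula: 2A = Σ (x_i·y_{i+1} − x_{i+1}·y_i), indices taken mod 6.
A→B: (-9)(13) − (-10)(5) = -67
B→C: (-10)(5) − (1)(13) = -63
C→D: (1)(-3) − (14)(5) = -73
D→E: (14)(0) − (2.5)(-3) = 7.5
E→F: (2.5)(4) − (-1)(0) = 10
F→A: (-1)(5) − (-9)(4) = 31
Σ = -154.5
Area = |Σ|/2 = 77.25.

77.25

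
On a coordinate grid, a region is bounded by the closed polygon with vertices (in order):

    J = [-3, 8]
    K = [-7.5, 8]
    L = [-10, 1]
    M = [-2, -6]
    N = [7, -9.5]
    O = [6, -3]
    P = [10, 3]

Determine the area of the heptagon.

Apply Gauss's area formula: 2A = Σ (x_i·y_{i+1} − x_{i+1}·y_i), indices taken mod 7.
J→K: (-3)(8) − (-7.5)(8) = 36
K→L: (-7.5)(1) − (-10)(8) = 72.5
L→M: (-10)(-6) − (-2)(1) = 62
M→N: (-2)(-9.5) − (7)(-6) = 61
N→O: (7)(-3) − (6)(-9.5) = 36
O→P: (6)(3) − (10)(-3) = 48
P→J: (10)(8) − (-3)(3) = 89
Σ = 404.5
Area = |Σ|/2 = 202.25.

202.25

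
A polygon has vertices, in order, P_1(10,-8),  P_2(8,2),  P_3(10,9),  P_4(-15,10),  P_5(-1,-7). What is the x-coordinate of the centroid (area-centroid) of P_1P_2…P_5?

Apply Gauss's area formula. First the cross-terms c_i = x_i·y_{i+1} − x_{i+1}·y_i:
  84, 52, 235, 115, 78  ⇒  2A = 564, A = 282.
Then Σ (x_i + x_{i+1})·c_i = 135, so x̄ = 135 / (6·282) = 15/188.

15/188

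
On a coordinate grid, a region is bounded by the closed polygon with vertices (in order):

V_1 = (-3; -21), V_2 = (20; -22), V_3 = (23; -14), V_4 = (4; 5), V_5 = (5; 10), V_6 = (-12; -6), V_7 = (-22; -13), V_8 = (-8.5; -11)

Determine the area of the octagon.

Cross-terms: 486, 226, 171, 15, 90, 24, 131.5, 145.5  ⇒  Σ = 1289
Area = |Σ|/2 = 644.5.

644.5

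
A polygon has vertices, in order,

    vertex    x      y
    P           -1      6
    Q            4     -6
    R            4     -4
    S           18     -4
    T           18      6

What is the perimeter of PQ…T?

58

|PQ| = √((5)² + (-12)²) = √169 = 13
|QR| = √((0)² + (2)²) = √4 = 2
|RS| = √((14)² + (0)²) = √196 = 14
|ST| = √((0)² + (10)²) = √100 = 10
|TP| = √((-19)² + (0)²) = √361 = 19
Perimeter = 13 + 2 + 14 + 10 + 19 = 58.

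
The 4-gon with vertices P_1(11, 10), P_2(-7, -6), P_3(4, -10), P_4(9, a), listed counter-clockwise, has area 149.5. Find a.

The doubled signed area Σ (x_i y_{i+1} − x_{i+1} y_i) is linear in a.
With a=0 it equals 278; the coefficient of a is -7 (from the two edges through P_4).
So -7·a + 278 = 2·149.5 = 299 ⇒ a = -3.

-3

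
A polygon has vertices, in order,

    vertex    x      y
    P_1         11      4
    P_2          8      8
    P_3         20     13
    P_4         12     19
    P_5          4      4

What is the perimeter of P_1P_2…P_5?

|P_1P_2| = √((-3)² + (4)²) = √25 = 5
|P_2P_3| = √((12)² + (5)²) = √169 = 13
|P_3P_4| = √((-8)² + (6)²) = √100 = 10
|P_4P_5| = √((-8)² + (-15)²) = √289 = 17
|P_5P_1| = √((7)² + (0)²) = √49 = 7
Perimeter = 5 + 13 + 10 + 17 + 7 = 52.

52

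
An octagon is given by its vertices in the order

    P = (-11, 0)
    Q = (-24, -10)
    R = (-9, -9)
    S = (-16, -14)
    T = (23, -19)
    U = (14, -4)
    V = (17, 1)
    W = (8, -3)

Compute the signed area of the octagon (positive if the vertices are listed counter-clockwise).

504

Apply Gauss's area formula: 2A = Σ (x_i·y_{i+1} − x_{i+1}·y_i), indices taken mod 8.
Σ = (110) + (126) + (-18) + (626) + (174) + (82) + (-59) + (-33) = 1008
Signed area = Σ/2 = 504 (positive ⇒ counter-clockwise traversal).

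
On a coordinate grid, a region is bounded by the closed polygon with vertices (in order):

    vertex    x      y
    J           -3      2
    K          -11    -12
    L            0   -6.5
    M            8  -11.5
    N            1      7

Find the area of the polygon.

Apply the surveyor's formula: 2A = Σ (x_i·y_{i+1} − x_{i+1}·y_i), indices taken mod 5.
Σ = (58) + (71.5) + (52) + (67.5) + (23) = 272
Area = |Σ|/2 = 136.

136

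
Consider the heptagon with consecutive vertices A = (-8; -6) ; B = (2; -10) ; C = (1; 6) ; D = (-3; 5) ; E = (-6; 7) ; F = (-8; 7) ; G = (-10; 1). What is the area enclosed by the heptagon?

145

Σ = (92) + (22) + (23) + (9) + (14) + (62) + (68) = 290
Area = |Σ|/2 = 145.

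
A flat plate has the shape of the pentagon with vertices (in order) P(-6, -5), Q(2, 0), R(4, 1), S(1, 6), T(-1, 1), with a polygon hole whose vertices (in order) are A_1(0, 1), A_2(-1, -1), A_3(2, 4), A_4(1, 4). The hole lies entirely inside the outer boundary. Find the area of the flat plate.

Outer boundary:
Apply the shoelace formula: 2A = Σ (x_i·y_{i+1} − x_{i+1}·y_i), indices taken mod 5.
Σ = (10) + (2) + (23) + (7) + (11) = 53
Area = |Σ|/2 = 26.5.
Hole:
Apply the surveyor's formula: 2A = Σ (x_i·y_{i+1} − x_{i+1}·y_i), indices taken mod 4.
Σ = (1) + (-2) + (4) + (1) = 4
Area = |Σ|/2 = 2.
Net area = 26.5 − 2 = 24.5.

24.5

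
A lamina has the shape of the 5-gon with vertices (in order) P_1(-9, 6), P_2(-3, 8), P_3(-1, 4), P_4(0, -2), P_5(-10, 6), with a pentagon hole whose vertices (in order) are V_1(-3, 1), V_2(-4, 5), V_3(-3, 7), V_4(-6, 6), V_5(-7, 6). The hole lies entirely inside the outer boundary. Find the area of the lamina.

32.5

Outer boundary:
Apply the shoelace (surveyor's) formula: 2A = Σ (x_i·y_{i+1} − x_{i+1}·y_i), indices taken mod 5.
P_1→P_2: (-9)(8) − (-3)(6) = -54
P_2→P_3: (-3)(4) − (-1)(8) = -4
P_3→P_4: (-1)(-2) − (0)(4) = 2
P_4→P_5: (0)(6) − (-10)(-2) = -20
P_5→P_1: (-10)(6) − (-9)(6) = -6
Σ = -82
Area = |Σ|/2 = 41.
Hole:
Apply the shoelace formula: 2A = Σ (x_i·y_{i+1} − x_{i+1}·y_i), indices taken mod 5.
Σ = (-11) + (-13) + (24) + (6) + (11) = 17
Area = |Σ|/2 = 8.5.
Net area = 41 − 8.5 = 32.5.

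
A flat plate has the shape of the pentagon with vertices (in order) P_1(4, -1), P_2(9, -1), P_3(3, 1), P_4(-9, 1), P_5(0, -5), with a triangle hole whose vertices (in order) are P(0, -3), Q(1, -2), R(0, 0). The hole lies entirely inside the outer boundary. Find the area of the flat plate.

Outer boundary:
Apply the shoelace formula: 2A = Σ (x_i·y_{i+1} − x_{i+1}·y_i), indices taken mod 5.
P_1→P_2: (4)(-1) − (9)(-1) = 5
P_2→P_3: (9)(1) − (3)(-1) = 12
P_3→P_4: (3)(1) − (-9)(1) = 12
P_4→P_5: (-9)(-5) − (0)(1) = 45
P_5→P_1: (0)(-1) − (4)(-5) = 20
Σ = 94
Area = |Σ|/2 = 47.
Hole:
Cross-terms: 3, 0, 0  ⇒  Σ = 3
Area = |Σ|/2 = 1.5.
Net area = 47 − 1.5 = 45.5.

45.5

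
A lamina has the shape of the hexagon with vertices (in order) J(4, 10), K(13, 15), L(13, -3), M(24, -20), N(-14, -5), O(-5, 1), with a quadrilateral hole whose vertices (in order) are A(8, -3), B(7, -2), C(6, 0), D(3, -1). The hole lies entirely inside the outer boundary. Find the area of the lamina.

Outer boundary:
Σ = (-70) + (-234) + (-188) + (-400) + (-39) + (-54) = -985
Area = |Σ|/2 = 492.5.
Hole:
Apply the shoelace (surveyor's) formula: 2A = Σ (x_i·y_{i+1} − x_{i+1}·y_i), indices taken mod 4.
Σ = (5) + (12) + (-6) + (-1) = 10
Area = |Σ|/2 = 5.
Net area = 492.5 − 5 = 487.5.

487.5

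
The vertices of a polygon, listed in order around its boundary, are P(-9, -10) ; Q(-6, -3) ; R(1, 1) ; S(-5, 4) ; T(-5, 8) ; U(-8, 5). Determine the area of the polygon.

58.5

Apply the shoelace (surveyor's) formula: 2A = Σ (x_i·y_{i+1} − x_{i+1}·y_i), indices taken mod 6.
P→Q: (-9)(-3) − (-6)(-10) = -33
Q→R: (-6)(1) − (1)(-3) = -3
R→S: (1)(4) − (-5)(1) = 9
S→T: (-5)(8) − (-5)(4) = -20
T→U: (-5)(5) − (-8)(8) = 39
U→P: (-8)(-10) − (-9)(5) = 125
Σ = 117
Area = |Σ|/2 = 58.5.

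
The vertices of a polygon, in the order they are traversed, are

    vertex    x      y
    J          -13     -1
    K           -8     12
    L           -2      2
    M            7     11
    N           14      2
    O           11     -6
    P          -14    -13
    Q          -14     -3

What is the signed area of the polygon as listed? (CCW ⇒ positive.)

Apply Gauss's area formula: 2A = Σ (x_i·y_{i+1} − x_{i+1}·y_i), indices taken mod 8.
Σ = (-164) + (8) + (-36) + (-140) + (-106) + (-227) + (-140) + (-25) = -830
Signed area = Σ/2 = -415 (negative ⇒ clockwise traversal).

-415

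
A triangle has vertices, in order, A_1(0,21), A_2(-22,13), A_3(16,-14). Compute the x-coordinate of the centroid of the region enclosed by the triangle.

-2

Apply the shoelace (surveyor's) formula. First the cross-terms c_i = x_i·y_{i+1} − x_{i+1}·y_i:
  462, 100, 336  ⇒  2A = 898, A = 449.
Then Σ (x_i + x_{i+1})·c_i = -5388, so x̄ = -5388 / (6·449) = -2.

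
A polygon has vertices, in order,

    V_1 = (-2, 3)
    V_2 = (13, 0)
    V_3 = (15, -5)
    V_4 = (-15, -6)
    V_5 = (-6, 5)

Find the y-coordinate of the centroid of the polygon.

Apply the shoelace formula. First the cross-terms c_i = x_i·y_{i+1} − x_{i+1}·y_i:
  -39, -65, -165, -111, -8  ⇒  2A = -388, A = -194.
Then Σ (y_i + y_{i+1})·c_i = 2070, so ȳ = 2070 / (6·(-194)) = -345/194.

-345/194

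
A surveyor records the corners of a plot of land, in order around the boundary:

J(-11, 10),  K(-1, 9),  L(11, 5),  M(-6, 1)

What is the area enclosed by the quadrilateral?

Cross-terms: -89, -104, 41, -49  ⇒  Σ = -201
Area = |Σ|/2 = 100.5.

100.5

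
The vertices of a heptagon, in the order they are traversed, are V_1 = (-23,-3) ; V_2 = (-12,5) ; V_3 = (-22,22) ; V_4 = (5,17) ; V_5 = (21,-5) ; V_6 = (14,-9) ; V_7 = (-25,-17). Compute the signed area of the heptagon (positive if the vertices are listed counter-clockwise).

-1034.5

Apply the shoelace formula: 2A = Σ (x_i·y_{i+1} − x_{i+1}·y_i), indices taken mod 7.
V_1→V_2: (-23)(5) − (-12)(-3) = -151
V_2→V_3: (-12)(22) − (-22)(5) = -154
V_3→V_4: (-22)(17) − (5)(22) = -484
V_4→V_5: (5)(-5) − (21)(17) = -382
V_5→V_6: (21)(-9) − (14)(-5) = -119
V_6→V_7: (14)(-17) − (-25)(-9) = -463
V_7→V_1: (-25)(-3) − (-23)(-17) = -316
Σ = -2069
Signed area = Σ/2 = -1034.5 (negative ⇒ clockwise traversal).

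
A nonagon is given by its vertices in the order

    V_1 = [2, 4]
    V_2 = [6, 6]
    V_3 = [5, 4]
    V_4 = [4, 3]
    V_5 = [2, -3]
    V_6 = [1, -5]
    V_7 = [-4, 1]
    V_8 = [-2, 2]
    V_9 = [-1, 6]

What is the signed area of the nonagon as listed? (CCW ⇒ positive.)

-47.5

Apply the shoelace formula: 2A = Σ (x_i·y_{i+1} − x_{i+1}·y_i), indices taken mod 9.
Cross-terms: -12, -6, -1, -18, -7, -19, -6, -10, -16  ⇒  Σ = -95
Signed area = Σ/2 = -47.5 (negative ⇒ clockwise traversal).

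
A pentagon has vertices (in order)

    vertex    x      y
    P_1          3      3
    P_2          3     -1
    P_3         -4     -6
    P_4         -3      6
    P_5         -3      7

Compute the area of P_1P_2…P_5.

Σ = (-12) + (-22) + (-42) + (-3) + (-30) = -109
Area = |Σ|/2 = 54.5.

54.5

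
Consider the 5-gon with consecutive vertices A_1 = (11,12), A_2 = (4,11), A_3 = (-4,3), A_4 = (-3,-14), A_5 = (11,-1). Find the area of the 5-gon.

247

Apply the shoelace formula: 2A = Σ (x_i·y_{i+1} − x_{i+1}·y_i), indices taken mod 5.
Σ = (73) + (56) + (65) + (157) + (143) = 494
Area = |Σ|/2 = 247.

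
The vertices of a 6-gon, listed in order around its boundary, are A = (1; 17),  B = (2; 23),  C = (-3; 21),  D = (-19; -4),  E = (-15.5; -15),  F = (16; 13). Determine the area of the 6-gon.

Apply the surveyor's formula: 2A = Σ (x_i·y_{i+1} − x_{i+1}·y_i), indices taken mod 6.
Cross-terms: -11, 111, 411, 223, 38.5, 259  ⇒  Σ = 1031.5
Area = |Σ|/2 = 515.75.

515.75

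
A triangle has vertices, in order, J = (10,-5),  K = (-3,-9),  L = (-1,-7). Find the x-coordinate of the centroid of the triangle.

Apply the shoelace (surveyor's) formula. First the cross-terms c_i = x_i·y_{i+1} − x_{i+1}·y_i:
  -105, 12, 75  ⇒  2A = -18, A = -9.
Then Σ (x_i + x_{i+1})·c_i = -108, so x̄ = -108 / (6·(-9)) = 2.

2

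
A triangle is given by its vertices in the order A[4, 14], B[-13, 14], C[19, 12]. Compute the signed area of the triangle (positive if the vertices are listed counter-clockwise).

17

Apply the shoelace (surveyor's) formula: 2A = Σ (x_i·y_{i+1} − x_{i+1}·y_i), indices taken mod 3.
Σ = (238) + (-422) + (218) = 34
Signed area = Σ/2 = 17 (positive ⇒ counter-clockwise traversal).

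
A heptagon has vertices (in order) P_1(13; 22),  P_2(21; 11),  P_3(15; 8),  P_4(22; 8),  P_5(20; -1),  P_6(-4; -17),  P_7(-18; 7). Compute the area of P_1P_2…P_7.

859.5

Apply the shoelace (surveyor's) formula: 2A = Σ (x_i·y_{i+1} − x_{i+1}·y_i), indices taken mod 7.
P_1→P_2: (13)(11) − (21)(22) = -319
P_2→P_3: (21)(8) − (15)(11) = 3
P_3→P_4: (15)(8) − (22)(8) = -56
P_4→P_5: (22)(-1) − (20)(8) = -182
P_5→P_6: (20)(-17) − (-4)(-1) = -344
P_6→P_7: (-4)(7) − (-18)(-17) = -334
P_7→P_1: (-18)(22) − (13)(7) = -487
Σ = -1719
Area = |Σ|/2 = 859.5.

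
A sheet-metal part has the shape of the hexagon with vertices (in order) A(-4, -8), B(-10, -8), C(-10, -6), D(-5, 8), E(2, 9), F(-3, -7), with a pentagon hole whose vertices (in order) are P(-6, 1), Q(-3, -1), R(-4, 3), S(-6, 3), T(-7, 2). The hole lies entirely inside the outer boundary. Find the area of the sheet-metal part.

107

Outer boundary:
Apply the surveyor's formula: 2A = Σ (x_i·y_{i+1} − x_{i+1}·y_i), indices taken mod 6.
Cross-terms: -48, -20, -110, -61, 13, -4  ⇒  Σ = -230
Area = |Σ|/2 = 115.
Hole:
Apply the shoelace formula: 2A = Σ (x_i·y_{i+1} − x_{i+1}·y_i), indices taken mod 5.
Σ = (9) + (-13) + (6) + (9) + (5) = 16
Area = |Σ|/2 = 8.
Net area = 115 − 8 = 107.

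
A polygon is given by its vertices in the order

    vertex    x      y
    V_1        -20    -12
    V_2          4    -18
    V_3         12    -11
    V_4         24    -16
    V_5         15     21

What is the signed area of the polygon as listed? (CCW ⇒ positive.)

818

Cross-terms: 408, 172, 72, 744, 240  ⇒  Σ = 1636
Signed area = Σ/2 = 818 (positive ⇒ counter-clockwise traversal).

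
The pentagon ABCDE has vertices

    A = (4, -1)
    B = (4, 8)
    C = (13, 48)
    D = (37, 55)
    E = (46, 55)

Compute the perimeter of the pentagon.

|AB| = √((0)² + (9)²) = √81 = 9
|BC| = √((9)² + (40)²) = √1681 = 41
|CD| = √((24)² + (7)²) = √625 = 25
|DE| = √((9)² + (0)²) = √81 = 9
|EA| = √((-42)² + (-56)²) = √4900 = 70
Perimeter = 9 + 41 + 25 + 9 + 70 = 154.

154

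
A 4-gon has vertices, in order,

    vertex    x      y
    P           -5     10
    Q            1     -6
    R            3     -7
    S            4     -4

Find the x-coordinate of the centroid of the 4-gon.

Apply the surveyor's formula. First the cross-terms c_i = x_i·y_{i+1} − x_{i+1}·y_i:
  20, 11, 16, 20  ⇒  2A = 67, A = 33.5.
Then Σ (x_i + x_{i+1})·c_i = 56, so x̄ = 56 / (6·33.5) = 56/201.

56/201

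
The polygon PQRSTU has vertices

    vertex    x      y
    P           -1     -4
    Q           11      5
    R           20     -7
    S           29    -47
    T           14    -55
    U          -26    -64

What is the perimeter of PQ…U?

|PQ| = √((12)² + (9)²) = √225 = 15
|QR| = √((9)² + (-12)²) = √225 = 15
|RS| = √((9)² + (-40)²) = √1681 = 41
|ST| = √((-15)² + (-8)²) = √289 = 17
|TU| = √((-40)² + (-9)²) = √1681 = 41
|UP| = √((25)² + (60)²) = √4225 = 65
Perimeter = 15 + 15 + 41 + 17 + 41 + 65 = 194.

194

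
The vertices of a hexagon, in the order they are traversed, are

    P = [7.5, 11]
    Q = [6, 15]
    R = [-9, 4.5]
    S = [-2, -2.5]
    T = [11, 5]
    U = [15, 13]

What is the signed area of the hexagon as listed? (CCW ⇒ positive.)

Apply the surveyor's formula: 2A = Σ (x_i·y_{i+1} − x_{i+1}·y_i), indices taken mod 6.
Cross-terms: 46.5, 162, 31.5, 17.5, 68, 67.5  ⇒  Σ = 393
Signed area = Σ/2 = 196.5 (positive ⇒ counter-clockwise traversal).

196.5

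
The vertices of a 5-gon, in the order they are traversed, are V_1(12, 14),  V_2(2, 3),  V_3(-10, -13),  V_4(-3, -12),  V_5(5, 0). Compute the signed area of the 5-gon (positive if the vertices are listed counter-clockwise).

Apply the surveyor's formula: 2A = Σ (x_i·y_{i+1} − x_{i+1}·y_i), indices taken mod 5.
V_1→V_2: (12)(3) − (2)(14) = 8
V_2→V_3: (2)(-13) − (-10)(3) = 4
V_3→V_4: (-10)(-12) − (-3)(-13) = 81
V_4→V_5: (-3)(0) − (5)(-12) = 60
V_5→V_1: (5)(14) − (12)(0) = 70
Σ = 223
Signed area = Σ/2 = 111.5 (positive ⇒ counter-clockwise traversal).

111.5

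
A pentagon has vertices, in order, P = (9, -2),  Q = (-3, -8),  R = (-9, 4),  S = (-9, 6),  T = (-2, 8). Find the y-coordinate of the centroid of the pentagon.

26/77

Apply the surveyor's formula. First the cross-terms c_i = x_i·y_{i+1} − x_{i+1}·y_i:
  -78, -84, -18, -60, -68  ⇒  2A = -308, A = -154.
Then Σ (y_i + y_{i+1})·c_i = -312, so ȳ = -312 / (6·(-154)) = 26/77.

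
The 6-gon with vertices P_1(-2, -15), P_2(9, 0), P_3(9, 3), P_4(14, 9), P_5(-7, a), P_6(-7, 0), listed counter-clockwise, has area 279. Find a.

Write out the shoelace sum; only the two edges meeting at P_5 involve a:
2·Area = [(14·a − (-7)·9) + ((-7)·0 − (-7)·a)] + 306
       = 21·a + 369 = 558
⇒ a = 9.

9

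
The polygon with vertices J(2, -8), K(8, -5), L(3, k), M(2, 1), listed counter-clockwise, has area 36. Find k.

3

Write out the shoelace sum; only the two edges meeting at L involve k:
2·Area = [(8·k − 3·(-5)) + (3·1 − 2·k)] + 36
       = 6·k + 54 = 72
⇒ k = 3.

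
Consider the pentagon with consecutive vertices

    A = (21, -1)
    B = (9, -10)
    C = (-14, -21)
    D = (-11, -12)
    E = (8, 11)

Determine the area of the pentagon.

Apply the surveyor's formula: 2A = Σ (x_i·y_{i+1} − x_{i+1}·y_i), indices taken mod 5.
A→B: (21)(-10) − (9)(-1) = -201
B→C: (9)(-21) − (-14)(-10) = -329
C→D: (-14)(-12) − (-11)(-21) = -63
D→E: (-11)(11) − (8)(-12) = -25
E→A: (8)(-1) − (21)(11) = -239
Σ = -857
Area = |Σ|/2 = 428.5.

428.5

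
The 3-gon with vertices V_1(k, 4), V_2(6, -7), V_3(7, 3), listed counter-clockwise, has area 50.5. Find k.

-3

Write out the shoelace sum; only the two edges meeting at V_1 involve k:
2·Area = [(7·4 − k·3) + (k·(-7) − 6·4)] + 67
       = -10·k + 71 = 101
⇒ k = -3.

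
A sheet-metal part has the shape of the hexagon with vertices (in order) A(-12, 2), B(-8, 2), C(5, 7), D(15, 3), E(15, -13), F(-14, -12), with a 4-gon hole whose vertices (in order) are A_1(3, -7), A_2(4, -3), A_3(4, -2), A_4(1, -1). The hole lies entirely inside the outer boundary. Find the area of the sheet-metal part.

Outer boundary:
Apply the shoelace (surveyor's) formula: 2A = Σ (x_i·y_{i+1} − x_{i+1}·y_i), indices taken mod 6.
Cross-terms: -8, -66, -90, -240, -362, -172  ⇒  Σ = -938
Area = |Σ|/2 = 469.
Hole:
Apply Gauss's area formula: 2A = Σ (x_i·y_{i+1} − x_{i+1}·y_i), indices taken mod 4.
Σ = (19) + (4) + (-2) + (-4) = 17
Area = |Σ|/2 = 8.5.
Net area = 469 − 8.5 = 460.5.

460.5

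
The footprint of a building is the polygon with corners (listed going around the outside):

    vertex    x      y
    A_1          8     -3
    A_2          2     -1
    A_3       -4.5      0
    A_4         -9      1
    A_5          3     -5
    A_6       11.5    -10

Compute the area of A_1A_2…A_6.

A_1→A_2: (8)(-1) − (2)(-3) = -2
A_2→A_3: (2)(0) − (-4.5)(-1) = -4.5
A_3→A_4: (-4.5)(1) − (-9)(0) = -4.5
A_4→A_5: (-9)(-5) − (3)(1) = 42
A_5→A_6: (3)(-10) − (11.5)(-5) = 27.5
A_6→A_1: (11.5)(-3) − (8)(-10) = 45.5
Σ = 104
Area = |Σ|/2 = 52.

52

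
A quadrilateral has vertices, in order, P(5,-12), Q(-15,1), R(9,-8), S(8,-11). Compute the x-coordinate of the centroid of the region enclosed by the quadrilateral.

11/105

Apply Gauss's area formula. First the cross-terms c_i = x_i·y_{i+1} − x_{i+1}·y_i:
  -175, 111, -35, -41  ⇒  2A = -140, A = -70.
Then Σ (x_i + x_{i+1})·c_i = -44, so x̄ = -44 / (6·(-70)) = 11/105.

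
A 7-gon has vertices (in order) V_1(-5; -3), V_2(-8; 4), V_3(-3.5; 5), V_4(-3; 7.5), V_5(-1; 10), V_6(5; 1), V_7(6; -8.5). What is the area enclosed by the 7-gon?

131.875

Apply the shoelace (surveyor's) formula: 2A = Σ (x_i·y_{i+1} − x_{i+1}·y_i), indices taken mod 7.
V_1→V_2: (-5)(4) − (-8)(-3) = -44
V_2→V_3: (-8)(5) − (-3.5)(4) = -26
V_3→V_4: (-3.5)(7.5) − (-3)(5) = -11.25
V_4→V_5: (-3)(10) − (-1)(7.5) = -22.5
V_5→V_6: (-1)(1) − (5)(10) = -51
V_6→V_7: (5)(-8.5) − (6)(1) = -48.5
V_7→V_1: (6)(-3) − (-5)(-8.5) = -60.5
Σ = -263.75
Area = |Σ|/2 = 131.875.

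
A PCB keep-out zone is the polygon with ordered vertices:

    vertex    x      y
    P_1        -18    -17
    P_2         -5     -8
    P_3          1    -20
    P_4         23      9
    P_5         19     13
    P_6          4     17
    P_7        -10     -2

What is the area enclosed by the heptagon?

665.5

P_1→P_2: (-18)(-8) − (-5)(-17) = 59
P_2→P_3: (-5)(-20) − (1)(-8) = 108
P_3→P_4: (1)(9) − (23)(-20) = 469
P_4→P_5: (23)(13) − (19)(9) = 128
P_5→P_6: (19)(17) − (4)(13) = 271
P_6→P_7: (4)(-2) − (-10)(17) = 162
P_7→P_1: (-10)(-17) − (-18)(-2) = 134
Σ = 1331
Area = |Σ|/2 = 665.5.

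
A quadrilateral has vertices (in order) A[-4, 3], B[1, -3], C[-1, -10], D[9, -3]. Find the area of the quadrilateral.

52

Apply the shoelace (surveyor's) formula: 2A = Σ (x_i·y_{i+1} − x_{i+1}·y_i), indices taken mod 4.
A→B: (-4)(-3) − (1)(3) = 9
B→C: (1)(-10) − (-1)(-3) = -13
C→D: (-1)(-3) − (9)(-10) = 93
D→A: (9)(3) − (-4)(-3) = 15
Σ = 104
Area = |Σ|/2 = 52.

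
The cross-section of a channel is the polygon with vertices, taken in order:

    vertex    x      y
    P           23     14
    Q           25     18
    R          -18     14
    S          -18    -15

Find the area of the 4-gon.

Cross-terms: 64, 674, 522, 93  ⇒  Σ = 1353
Area = |Σ|/2 = 676.5.

676.5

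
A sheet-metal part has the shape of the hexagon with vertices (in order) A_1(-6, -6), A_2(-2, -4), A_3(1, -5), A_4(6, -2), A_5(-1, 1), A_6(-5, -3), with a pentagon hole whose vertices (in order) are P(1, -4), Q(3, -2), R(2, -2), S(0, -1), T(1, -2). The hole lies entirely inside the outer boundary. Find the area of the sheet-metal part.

Outer boundary:
A_1→A_2: (-6)(-4) − (-2)(-6) = 12
A_2→A_3: (-2)(-5) − (1)(-4) = 14
A_3→A_4: (1)(-2) − (6)(-5) = 28
A_4→A_5: (6)(1) − (-1)(-2) = 4
A_5→A_6: (-1)(-3) − (-5)(1) = 8
A_6→A_1: (-5)(-6) − (-6)(-3) = 12
Σ = 78
Area = |Σ|/2 = 39.
Hole:
Σ = (10) + (-2) + (-2) + (1) + (-2) = 5
Area = |Σ|/2 = 2.5.
Net area = 39 − 2.5 = 36.5.

36.5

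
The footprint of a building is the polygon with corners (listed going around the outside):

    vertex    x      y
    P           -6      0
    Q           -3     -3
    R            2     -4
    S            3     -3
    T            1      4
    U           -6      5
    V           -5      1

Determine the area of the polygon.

55.5

Apply the shoelace (surveyor's) formula: 2A = Σ (x_i·y_{i+1} − x_{i+1}·y_i), indices taken mod 7.
Cross-terms: 18, 18, 6, 15, 29, 19, 6  ⇒  Σ = 111
Area = |Σ|/2 = 55.5.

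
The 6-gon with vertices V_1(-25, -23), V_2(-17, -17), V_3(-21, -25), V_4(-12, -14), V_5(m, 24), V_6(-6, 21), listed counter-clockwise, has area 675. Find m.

21

Write out the shoelace sum; only the two edges meeting at V_5 involve m:
2·Area = [((-12)·24 − m·(-14)) + (m·21 − (-6)·24)] + 759
       = 35·m + 615 = 1350
⇒ m = 21.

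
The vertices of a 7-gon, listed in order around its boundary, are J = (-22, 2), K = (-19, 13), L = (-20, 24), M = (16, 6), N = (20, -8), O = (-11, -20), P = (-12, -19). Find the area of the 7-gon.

Σ = (-248) + (-196) + (-504) + (-248) + (-488) + (-31) + (-442) = -2157
Area = |Σ|/2 = 1078.5.

1078.5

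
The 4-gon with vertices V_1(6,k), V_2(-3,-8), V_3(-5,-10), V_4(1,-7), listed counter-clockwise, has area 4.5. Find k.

-5

Write out the shoelace sum; only the two edges meeting at V_1 involve k:
2·Area = [(1·k − 6·(-7)) + (6·(-8) − (-3)·k)] + 35
       = 4·k + 29 = 9
⇒ k = -5.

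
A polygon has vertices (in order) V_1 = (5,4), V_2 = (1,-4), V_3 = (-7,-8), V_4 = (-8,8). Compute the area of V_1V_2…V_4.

Apply Gauss's area formula: 2A = Σ (x_i·y_{i+1} − x_{i+1}·y_i), indices taken mod 4.
Σ = (-24) + (-36) + (-120) + (-72) = -252
Area = |Σ|/2 = 126.

126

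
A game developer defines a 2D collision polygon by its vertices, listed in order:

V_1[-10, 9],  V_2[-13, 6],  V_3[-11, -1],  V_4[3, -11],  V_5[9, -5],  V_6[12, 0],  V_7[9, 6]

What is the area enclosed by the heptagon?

Apply the surveyor's formula: 2A = Σ (x_i·y_{i+1} − x_{i+1}·y_i), indices taken mod 7.
Σ = (57) + (79) + (124) + (84) + (60) + (72) + (141) = 617
Area = |Σ|/2 = 308.5.

308.5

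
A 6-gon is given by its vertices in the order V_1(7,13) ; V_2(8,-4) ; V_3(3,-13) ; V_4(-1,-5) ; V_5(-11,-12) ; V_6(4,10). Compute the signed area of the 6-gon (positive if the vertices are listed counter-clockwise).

-187.5

Apply the surveyor's formula: 2A = Σ (x_i·y_{i+1} − x_{i+1}·y_i), indices taken mod 6.
Σ = (-132) + (-92) + (-28) + (-43) + (-62) + (-18) = -375
Signed area = Σ/2 = -187.5 (negative ⇒ clockwise traversal).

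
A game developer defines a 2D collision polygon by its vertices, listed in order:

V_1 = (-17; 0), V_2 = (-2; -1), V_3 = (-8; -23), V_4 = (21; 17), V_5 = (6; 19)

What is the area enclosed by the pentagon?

511

Σ = (17) + (38) + (347) + (297) + (323) = 1022
Area = |Σ|/2 = 511.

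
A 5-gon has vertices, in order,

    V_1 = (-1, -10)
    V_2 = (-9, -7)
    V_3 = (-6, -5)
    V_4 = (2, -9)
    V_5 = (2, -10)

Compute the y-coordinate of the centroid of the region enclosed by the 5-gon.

-1117/144

Apply the shoelace (surveyor's) formula. First the cross-terms c_i = x_i·y_{i+1} − x_{i+1}·y_i:
  -83, 3, 64, -2, -30  ⇒  2A = -48, A = -24.
Then Σ (y_i + y_{i+1})·c_i = 1117, so ȳ = 1117 / (6·(-24)) = -1117/144.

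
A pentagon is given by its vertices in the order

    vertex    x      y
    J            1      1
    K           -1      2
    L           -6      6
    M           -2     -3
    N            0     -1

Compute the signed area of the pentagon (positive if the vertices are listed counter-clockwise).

21

Apply Gauss's area formula: 2A = Σ (x_i·y_{i+1} − x_{i+1}·y_i), indices taken mod 5.
Cross-terms: 3, 6, 30, 2, 1  ⇒  Σ = 42
Signed area = Σ/2 = 21 (positive ⇒ counter-clockwise traversal).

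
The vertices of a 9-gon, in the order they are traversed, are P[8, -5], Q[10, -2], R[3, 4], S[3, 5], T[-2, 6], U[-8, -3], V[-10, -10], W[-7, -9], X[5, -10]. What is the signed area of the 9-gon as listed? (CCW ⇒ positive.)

202.5

Σ = (34) + (46) + (3) + (28) + (54) + (50) + (20) + (115) + (55) = 405
Signed area = Σ/2 = 202.5 (positive ⇒ counter-clockwise traversal).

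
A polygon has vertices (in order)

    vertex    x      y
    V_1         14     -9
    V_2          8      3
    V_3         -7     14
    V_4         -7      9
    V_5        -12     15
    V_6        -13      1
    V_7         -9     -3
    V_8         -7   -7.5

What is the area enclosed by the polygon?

Apply the surveyor's formula: 2A = Σ (x_i·y_{i+1} − x_{i+1}·y_i), indices taken mod 8.
V_1→V_2: (14)(3) − (8)(-9) = 114
V_2→V_3: (8)(14) − (-7)(3) = 133
V_3→V_4: (-7)(9) − (-7)(14) = 35
V_4→V_5: (-7)(15) − (-12)(9) = 3
V_5→V_6: (-12)(1) − (-13)(15) = 183
V_6→V_7: (-13)(-3) − (-9)(1) = 48
V_7→V_8: (-9)(-7.5) − (-7)(-3) = 46.5
V_8→V_1: (-7)(-9) − (14)(-7.5) = 168
Σ = 730.5
Area = |Σ|/2 = 365.25.

365.25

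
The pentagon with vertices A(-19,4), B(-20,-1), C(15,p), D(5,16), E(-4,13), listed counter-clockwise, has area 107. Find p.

20

Write out the shoelace sum; only the two edges meeting at C involve p:
2·Area = [((-20)·p − 15·(-1)) + (15·16 − 5·p)] + 459
       = -25·p + 714 = 214
⇒ p = 20.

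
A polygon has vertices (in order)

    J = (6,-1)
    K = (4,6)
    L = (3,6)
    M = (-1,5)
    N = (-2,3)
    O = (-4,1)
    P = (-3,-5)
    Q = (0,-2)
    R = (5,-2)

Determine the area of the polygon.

65

Σ = (40) + (6) + (21) + (7) + (10) + (23) + (6) + (10) + (7) = 130
Area = |Σ|/2 = 65.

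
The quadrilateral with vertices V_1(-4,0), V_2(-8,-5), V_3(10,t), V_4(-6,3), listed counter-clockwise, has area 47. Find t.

9

Write out the shoelace sum; only the two edges meeting at V_3 involve t:
2·Area = [((-8)·t − 10·(-5)) + (10·3 − (-6)·t)] + 32
       = -2·t + 112 = 94
⇒ t = 9.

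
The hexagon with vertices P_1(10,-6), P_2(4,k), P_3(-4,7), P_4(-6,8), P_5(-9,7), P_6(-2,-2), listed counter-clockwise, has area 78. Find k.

0

Write out the shoelace sum; only the two edges meeting at P_2 involve k:
2·Area = [(10·k − 4·(-6)) + (4·7 − (-4)·k)] + 104
       = 14·k + 156 = 156
⇒ k = 0.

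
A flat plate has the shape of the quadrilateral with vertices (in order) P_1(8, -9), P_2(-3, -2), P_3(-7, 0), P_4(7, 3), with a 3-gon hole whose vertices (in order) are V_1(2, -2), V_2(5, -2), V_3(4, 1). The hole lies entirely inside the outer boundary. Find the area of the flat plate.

78

Outer boundary:
Apply the shoelace (surveyor's) formula: 2A = Σ (x_i·y_{i+1} − x_{i+1}·y_i), indices taken mod 4.
Σ = (-43) + (-14) + (-21) + (-87) = -165
Area = |Σ|/2 = 82.5.
Hole:
Apply the shoelace formula: 2A = Σ (x_i·y_{i+1} − x_{i+1}·y_i), indices taken mod 3.
Σ = (6) + (13) + (-10) = 9
Area = |Σ|/2 = 4.5.
Net area = 82.5 − 4.5 = 78.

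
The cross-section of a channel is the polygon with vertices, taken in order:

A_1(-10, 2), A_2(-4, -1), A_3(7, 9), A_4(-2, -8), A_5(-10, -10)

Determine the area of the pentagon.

114.5

Apply the surveyor's formula: 2A = Σ (x_i·y_{i+1} − x_{i+1}·y_i), indices taken mod 5.
Σ = (18) + (-29) + (-38) + (-60) + (-120) = -229
Area = |Σ|/2 = 114.5.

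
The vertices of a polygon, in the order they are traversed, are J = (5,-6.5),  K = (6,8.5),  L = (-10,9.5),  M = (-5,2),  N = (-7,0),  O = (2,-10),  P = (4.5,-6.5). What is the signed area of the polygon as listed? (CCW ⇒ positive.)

185.125

Apply the shoelace formula: 2A = Σ (x_i·y_{i+1} − x_{i+1}·y_i), indices taken mod 7.
Σ = (81.5) + (142) + (27.5) + (14) + (70) + (32) + (3.25) = 370.25
Signed area = Σ/2 = 185.125 (positive ⇒ counter-clockwise traversal).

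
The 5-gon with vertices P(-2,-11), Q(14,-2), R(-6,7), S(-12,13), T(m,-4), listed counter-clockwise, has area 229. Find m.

Write out the shoelace sum; only the two edges meeting at T involve m:
2·Area = [((-12)·(-4) − m·13) + (m·(-11) − (-2)·(-4))] + 250
       = -24·m + 290 = 458
⇒ m = -7.

-7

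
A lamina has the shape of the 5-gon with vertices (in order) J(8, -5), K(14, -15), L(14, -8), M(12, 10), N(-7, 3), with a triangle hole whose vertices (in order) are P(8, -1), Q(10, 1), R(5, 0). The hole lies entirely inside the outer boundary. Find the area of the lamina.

196.5

Outer boundary:
Apply Gauss's area formula: 2A = Σ (x_i·y_{i+1} − x_{i+1}·y_i), indices taken mod 5.
J→K: (8)(-15) − (14)(-5) = -50
K→L: (14)(-8) − (14)(-15) = 98
L→M: (14)(10) − (12)(-8) = 236
M→N: (12)(3) − (-7)(10) = 106
N→J: (-7)(-5) − (8)(3) = 11
Σ = 401
Area = |Σ|/2 = 200.5.
Hole:
Σ = (18) + (-5) + (-5) = 8
Area = |Σ|/2 = 4.
Net area = 200.5 − 4 = 196.5.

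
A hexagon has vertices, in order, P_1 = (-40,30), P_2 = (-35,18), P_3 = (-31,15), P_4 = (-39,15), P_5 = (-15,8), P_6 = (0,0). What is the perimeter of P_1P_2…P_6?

118

|P_1P_2| = √((5)² + (-12)²) = √169 = 13
|P_2P_3| = √((4)² + (-3)²) = √25 = 5
|P_3P_4| = √((-8)² + (0)²) = √64 = 8
|P_4P_5| = √((24)² + (-7)²) = √625 = 25
|P_5P_6| = √((15)² + (-8)²) = √289 = 17
|P_6P_1| = √((-40)² + (30)²) = √2500 = 50
Perimeter = 13 + 5 + 8 + 25 + 17 + 50 = 118.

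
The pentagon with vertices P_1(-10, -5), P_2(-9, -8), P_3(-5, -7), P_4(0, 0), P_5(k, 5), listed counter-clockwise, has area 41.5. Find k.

Write out the shoelace sum; only the two edges meeting at P_5 involve k:
2·Area = [(0·5 − k·0) + (k·(-5) − (-10)·5)] + 58
       = -5·k + 108 = 83
⇒ k = 5.

5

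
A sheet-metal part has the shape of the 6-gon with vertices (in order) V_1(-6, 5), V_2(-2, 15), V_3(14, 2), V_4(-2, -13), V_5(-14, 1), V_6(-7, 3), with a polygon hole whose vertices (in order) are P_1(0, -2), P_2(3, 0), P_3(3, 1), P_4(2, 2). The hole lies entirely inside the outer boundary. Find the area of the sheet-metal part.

349.5

Outer boundary:
Apply the shoelace formula: 2A = Σ (x_i·y_{i+1} − x_{i+1}·y_i), indices taken mod 6.
Σ = (-80) + (-214) + (-178) + (-184) + (-35) + (-17) = -708
Area = |Σ|/2 = 354.
Hole:
Apply the surveyor's formula: 2A = Σ (x_i·y_{i+1} − x_{i+1}·y_i), indices taken mod 4.
Cross-terms: 6, 3, 4, -4  ⇒  Σ = 9
Area = |Σ|/2 = 4.5.
Net area = 354 − 4.5 = 349.5.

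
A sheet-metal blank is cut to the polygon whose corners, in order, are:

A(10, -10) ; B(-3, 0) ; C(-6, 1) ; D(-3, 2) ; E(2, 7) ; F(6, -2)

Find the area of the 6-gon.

76.5

Σ = (-30) + (-3) + (-9) + (-25) + (-46) + (-40) = -153
Area = |Σ|/2 = 76.5.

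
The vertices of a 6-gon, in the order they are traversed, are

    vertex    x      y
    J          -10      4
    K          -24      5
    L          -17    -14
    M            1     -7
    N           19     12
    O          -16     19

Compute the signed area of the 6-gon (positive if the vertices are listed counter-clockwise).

Σ = (46) + (421) + (133) + (145) + (553) + (126) = 1424
Signed area = Σ/2 = 712 (positive ⇒ counter-clockwise traversal).

712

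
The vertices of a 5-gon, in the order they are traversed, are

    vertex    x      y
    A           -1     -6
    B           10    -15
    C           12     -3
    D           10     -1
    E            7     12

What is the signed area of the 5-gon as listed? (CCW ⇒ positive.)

170

Apply the surveyor's formula: 2A = Σ (x_i·y_{i+1} − x_{i+1}·y_i), indices taken mod 5.
Σ = (75) + (150) + (18) + (127) + (-30) = 340
Signed area = Σ/2 = 170 (positive ⇒ counter-clockwise traversal).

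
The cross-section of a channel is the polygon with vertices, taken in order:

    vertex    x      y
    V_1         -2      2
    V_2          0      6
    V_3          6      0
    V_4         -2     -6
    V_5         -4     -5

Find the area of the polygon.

58

Apply the shoelace (surveyor's) formula: 2A = Σ (x_i·y_{i+1} − x_{i+1}·y_i), indices taken mod 5.
Σ = (-12) + (-36) + (-36) + (-14) + (-18) = -116
Area = |Σ|/2 = 58.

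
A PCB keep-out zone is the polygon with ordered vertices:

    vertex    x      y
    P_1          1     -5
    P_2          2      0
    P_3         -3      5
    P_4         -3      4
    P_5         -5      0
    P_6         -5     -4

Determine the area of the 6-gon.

46

Apply the shoelace (surveyor's) formula: 2A = Σ (x_i·y_{i+1} − x_{i+1}·y_i), indices taken mod 6.
Σ = (10) + (10) + (3) + (20) + (20) + (29) = 92
Area = |Σ|/2 = 46.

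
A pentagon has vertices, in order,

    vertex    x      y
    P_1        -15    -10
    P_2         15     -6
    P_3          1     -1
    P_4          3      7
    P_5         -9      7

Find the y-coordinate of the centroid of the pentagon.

Apply the shoelace formula. First the cross-terms c_i = x_i·y_{i+1} − x_{i+1}·y_i:
  240, -9, 10, 84, 195  ⇒  2A = 520, A = 260.
Then Σ (y_i + y_{i+1})·c_i = -3126, so ȳ = -3126 / (6·260) = -521/260.

-521/260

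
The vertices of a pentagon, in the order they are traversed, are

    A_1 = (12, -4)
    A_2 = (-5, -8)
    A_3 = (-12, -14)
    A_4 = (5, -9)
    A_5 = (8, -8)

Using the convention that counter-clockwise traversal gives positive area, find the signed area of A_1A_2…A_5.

Cross-terms: -116, -26, 178, 32, 64  ⇒  Σ = 132
Signed area = Σ/2 = 66 (positive ⇒ counter-clockwise traversal).

66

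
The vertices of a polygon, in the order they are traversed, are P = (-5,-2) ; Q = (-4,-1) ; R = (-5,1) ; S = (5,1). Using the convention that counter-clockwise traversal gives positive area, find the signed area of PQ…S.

Apply Gauss's area formula: 2A = Σ (x_i·y_{i+1} − x_{i+1}·y_i), indices taken mod 4.
Σ = (-3) + (-9) + (-10) + (-5) = -27
Signed area = Σ/2 = -13.5 (negative ⇒ clockwise traversal).

-13.5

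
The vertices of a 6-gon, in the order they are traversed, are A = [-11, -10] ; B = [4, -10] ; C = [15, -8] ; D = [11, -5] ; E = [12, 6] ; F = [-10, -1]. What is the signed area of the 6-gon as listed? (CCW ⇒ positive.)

272

A→B: (-11)(-10) − (4)(-10) = 150
B→C: (4)(-8) − (15)(-10) = 118
C→D: (15)(-5) − (11)(-8) = 13
D→E: (11)(6) − (12)(-5) = 126
E→F: (12)(-1) − (-10)(6) = 48
F→A: (-10)(-10) − (-11)(-1) = 89
Σ = 544
Signed area = Σ/2 = 272 (positive ⇒ counter-clockwise traversal).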